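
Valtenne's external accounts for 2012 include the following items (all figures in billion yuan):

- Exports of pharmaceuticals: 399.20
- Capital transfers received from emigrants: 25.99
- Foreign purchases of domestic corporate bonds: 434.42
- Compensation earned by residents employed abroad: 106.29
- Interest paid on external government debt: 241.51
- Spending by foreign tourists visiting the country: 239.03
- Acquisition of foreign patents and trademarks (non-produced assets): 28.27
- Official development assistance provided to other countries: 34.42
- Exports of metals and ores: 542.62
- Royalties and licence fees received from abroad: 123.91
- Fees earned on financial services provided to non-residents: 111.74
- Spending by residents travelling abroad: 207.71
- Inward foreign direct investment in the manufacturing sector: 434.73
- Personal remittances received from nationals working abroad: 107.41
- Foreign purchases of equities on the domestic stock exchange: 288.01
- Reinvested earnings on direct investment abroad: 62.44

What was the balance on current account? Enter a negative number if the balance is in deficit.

1209.00

Goods: 542.62 + 399.20 = 941.82
Services: 111.74 + 239.03 + 123.91 - 207.71 = 266.97
Primary income: 106.29 - 241.51 + 62.44 = -72.78
Secondary income: 107.41 - 34.42 = 72.99
Current account = 941.82 + 266.97 + (-72.78) + 72.99 = 1209.00
(Excluded from the current account — capital account: capital transfers received from emigrants 25.99, acquisition of foreign patents and trademarks (non-produced assets) 28.27; financial account: foreign purchases of domestic corporate bonds 434.42, inward foreign direct investment in the manufacturing sector 434.73, foreign purchases of equities on the domestic stock exchange 288.01.)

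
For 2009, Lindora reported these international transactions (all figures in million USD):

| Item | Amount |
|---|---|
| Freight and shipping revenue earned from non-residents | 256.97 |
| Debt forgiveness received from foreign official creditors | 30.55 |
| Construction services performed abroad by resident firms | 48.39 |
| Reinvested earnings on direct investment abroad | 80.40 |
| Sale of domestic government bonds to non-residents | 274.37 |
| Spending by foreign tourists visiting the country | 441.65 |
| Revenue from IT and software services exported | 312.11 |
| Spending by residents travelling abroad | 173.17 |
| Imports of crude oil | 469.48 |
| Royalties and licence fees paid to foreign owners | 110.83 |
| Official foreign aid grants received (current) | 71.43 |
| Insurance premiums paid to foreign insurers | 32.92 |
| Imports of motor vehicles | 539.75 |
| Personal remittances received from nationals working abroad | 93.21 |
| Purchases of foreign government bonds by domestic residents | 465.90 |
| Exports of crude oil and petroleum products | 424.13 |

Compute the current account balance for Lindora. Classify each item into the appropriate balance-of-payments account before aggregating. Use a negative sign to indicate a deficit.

Goods: -539.75 + 424.13 - 469.48 = -585.10
Services: -32.92 + 48.39 - 173.17 - 110.83 + 441.65 + 312.11 + 256.97 = 742.20
Primary income: 80.40
Secondary income: 71.43 + 93.21 = 164.64
Current account = (-585.10) + 742.20 + 80.40 + 164.64 = 402.14
(Excluded from the current account — capital account: debt forgiveness received from foreign official creditors 30.55; financial account: sale of domestic government bonds to non-residents 274.37, purchases of foreign government bonds by domestic residents 465.90.)

402.14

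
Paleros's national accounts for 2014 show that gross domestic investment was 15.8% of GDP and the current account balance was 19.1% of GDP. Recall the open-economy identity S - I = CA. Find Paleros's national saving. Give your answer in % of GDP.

S - I = CA (net lending to the rest of the world).
S = I + CA = 15.8 + 19.1 = 34.9

34.9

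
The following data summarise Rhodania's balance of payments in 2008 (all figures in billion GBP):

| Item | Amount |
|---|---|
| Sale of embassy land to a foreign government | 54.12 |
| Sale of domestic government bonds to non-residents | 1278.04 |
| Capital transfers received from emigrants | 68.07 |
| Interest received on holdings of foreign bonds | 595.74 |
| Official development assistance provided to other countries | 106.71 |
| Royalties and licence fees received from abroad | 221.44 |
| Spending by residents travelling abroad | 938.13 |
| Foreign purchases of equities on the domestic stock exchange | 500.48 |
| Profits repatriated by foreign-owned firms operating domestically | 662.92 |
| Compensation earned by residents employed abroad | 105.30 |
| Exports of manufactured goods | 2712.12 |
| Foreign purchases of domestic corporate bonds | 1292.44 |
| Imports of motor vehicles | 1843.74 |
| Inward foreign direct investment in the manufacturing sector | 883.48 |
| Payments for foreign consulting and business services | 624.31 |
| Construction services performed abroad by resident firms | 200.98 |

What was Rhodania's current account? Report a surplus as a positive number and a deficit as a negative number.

-340.23

Goods: -1843.74 + 2712.12 = 868.38
Services: -938.13 - 624.31 + 221.44 + 200.98 = -1140.02
Primary income: 105.30 + 595.74 - 662.92 = 38.12
Secondary income: -106.71
Current account = 868.38 + (-1140.02) + 38.12 + (-106.71) = -340.23
(Excluded from the current account — capital account: sale of embassy land to a foreign government 54.12, capital transfers received from emigrants 68.07; financial account: sale of domestic government bonds to non-residents 1278.04, foreign purchases of equities on the domestic stock exchange 500.48, foreign purchases of domestic corporate bonds 1292.44, inward foreign direct investment in the manufacturing sector 883.48.)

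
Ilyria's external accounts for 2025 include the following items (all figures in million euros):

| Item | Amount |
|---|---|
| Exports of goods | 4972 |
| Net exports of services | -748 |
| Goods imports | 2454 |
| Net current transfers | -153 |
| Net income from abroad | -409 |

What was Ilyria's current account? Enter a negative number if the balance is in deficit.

1208

Goods balance = 4972 - 2454 = 2518
Services balance = -748
Trade balance (goods + services) = 2518 + (-748) = 1770
Net primary income = -409
Net secondary income = -153
Current account = 1770 + (-409) + (-153) = 1208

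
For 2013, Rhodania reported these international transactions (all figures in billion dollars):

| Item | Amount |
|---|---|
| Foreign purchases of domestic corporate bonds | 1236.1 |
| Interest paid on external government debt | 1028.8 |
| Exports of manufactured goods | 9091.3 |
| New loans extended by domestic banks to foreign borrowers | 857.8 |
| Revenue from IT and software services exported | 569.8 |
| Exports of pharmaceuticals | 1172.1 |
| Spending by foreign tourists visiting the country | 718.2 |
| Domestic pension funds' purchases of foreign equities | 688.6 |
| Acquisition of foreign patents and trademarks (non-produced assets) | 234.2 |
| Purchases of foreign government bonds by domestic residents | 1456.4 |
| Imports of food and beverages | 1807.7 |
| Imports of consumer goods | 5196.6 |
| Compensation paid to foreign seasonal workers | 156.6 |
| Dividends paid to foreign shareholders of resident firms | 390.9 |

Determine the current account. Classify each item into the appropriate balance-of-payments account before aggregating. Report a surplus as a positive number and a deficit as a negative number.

2970.8

Goods: -5196.6 - 1807.7 + 1172.1 + 9091.3 = 3259.1
Services: 718.2 + 569.8 = 1288.0
Primary income: -1028.8 - 390.9 - 156.6 = -1576.3
Current account = 3259.1 + 1288.0 + (-1576.3) = 2970.8
(Excluded from the current account — financial account: foreign purchases of domestic corporate bonds 1236.1, new loans extended by domestic banks to foreign borrowers 857.8, domestic pension funds' purchases of foreign equities 688.6, purchases of foreign government bonds by domestic residents 1456.4; capital account: acquisition of foreign patents and trademarks (non-produced assets) 234.2.)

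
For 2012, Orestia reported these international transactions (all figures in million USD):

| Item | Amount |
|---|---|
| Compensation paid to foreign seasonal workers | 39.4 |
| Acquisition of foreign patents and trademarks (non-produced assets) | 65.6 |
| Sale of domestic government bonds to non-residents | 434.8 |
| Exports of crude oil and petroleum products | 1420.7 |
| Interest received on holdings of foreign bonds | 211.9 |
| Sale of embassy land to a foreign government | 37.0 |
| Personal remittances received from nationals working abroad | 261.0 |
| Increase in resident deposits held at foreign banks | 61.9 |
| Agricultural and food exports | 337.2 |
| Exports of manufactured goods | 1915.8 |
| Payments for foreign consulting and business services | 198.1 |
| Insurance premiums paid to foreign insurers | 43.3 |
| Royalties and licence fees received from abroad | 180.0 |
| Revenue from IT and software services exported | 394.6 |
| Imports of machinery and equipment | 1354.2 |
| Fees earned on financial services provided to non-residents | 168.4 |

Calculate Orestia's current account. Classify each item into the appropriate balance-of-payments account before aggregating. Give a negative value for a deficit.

3254.6

Goods: -1354.2 + 1420.7 + 337.2 + 1915.8 = 2319.5
Services: -43.3 - 198.1 + 168.4 + 394.6 + 180.0 = 501.6
Primary income: -39.4 + 211.9 = 172.5
Secondary income: 261.0
Current account = 2319.5 + 501.6 + 172.5 + 261.0 = 3254.6
(Excluded from the current account — capital account: acquisition of foreign patents and trademarks (non-produced assets) 65.6, sale of embassy land to a foreign government 37.0; financial account: sale of domestic government bonds to non-residents 434.8, increase in resident deposits held at foreign banks 61.9.)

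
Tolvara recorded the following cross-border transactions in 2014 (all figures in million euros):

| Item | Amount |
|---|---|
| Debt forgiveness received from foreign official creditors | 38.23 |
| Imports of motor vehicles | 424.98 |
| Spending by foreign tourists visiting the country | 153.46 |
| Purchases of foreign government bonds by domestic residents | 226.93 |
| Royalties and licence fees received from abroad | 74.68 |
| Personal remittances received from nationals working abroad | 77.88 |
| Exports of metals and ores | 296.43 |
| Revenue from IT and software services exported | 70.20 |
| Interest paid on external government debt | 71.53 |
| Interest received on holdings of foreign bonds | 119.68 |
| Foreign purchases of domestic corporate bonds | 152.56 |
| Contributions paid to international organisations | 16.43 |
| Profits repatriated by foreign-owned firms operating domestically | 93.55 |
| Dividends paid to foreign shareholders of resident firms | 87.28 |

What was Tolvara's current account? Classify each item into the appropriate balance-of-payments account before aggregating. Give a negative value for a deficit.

Goods: 296.43 - 424.98 = -128.55
Services: 70.20 + 153.46 + 74.68 = 298.34
Primary income: -71.53 - 87.28 - 93.55 + 119.68 = -132.68
Secondary income: -16.43 + 77.88 = 61.45
Current account = (-128.55) + 298.34 + (-132.68) + 61.45 = 98.56
(Excluded from the current account — capital account: debt forgiveness received from foreign official creditors 38.23; financial account: purchases of foreign government bonds by domestic residents 226.93, foreign purchases of domestic corporate bonds 152.56.)

98.56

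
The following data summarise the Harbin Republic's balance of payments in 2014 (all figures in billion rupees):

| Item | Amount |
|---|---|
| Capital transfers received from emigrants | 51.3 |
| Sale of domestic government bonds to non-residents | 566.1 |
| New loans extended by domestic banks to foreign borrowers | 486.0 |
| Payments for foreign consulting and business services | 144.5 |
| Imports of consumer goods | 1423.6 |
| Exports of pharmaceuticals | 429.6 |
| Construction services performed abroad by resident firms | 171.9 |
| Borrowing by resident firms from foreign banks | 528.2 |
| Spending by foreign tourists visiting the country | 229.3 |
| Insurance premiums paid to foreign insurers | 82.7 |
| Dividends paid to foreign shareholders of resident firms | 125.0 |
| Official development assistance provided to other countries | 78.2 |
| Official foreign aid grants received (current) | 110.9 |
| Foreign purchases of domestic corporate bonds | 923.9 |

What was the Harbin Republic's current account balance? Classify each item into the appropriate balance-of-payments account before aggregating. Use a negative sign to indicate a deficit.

Goods: 429.6 - 1423.6 = -994.0
Services: 171.9 + 229.3 - 144.5 - 82.7 = 174.0
Primary income: -125.0
Secondary income: 110.9 - 78.2 = 32.7
Current account = (-994.0) + 174.0 + (-125.0) + 32.7 = -912.3
(Excluded from the current account — capital account: capital transfers received from emigrants 51.3; financial account: sale of domestic government bonds to non-residents 566.1, new loans extended by domestic banks to foreign borrowers 486.0, borrowing by resident firms from foreign banks 528.2, foreign purchases of domestic corporate bonds 923.9.)

-912.3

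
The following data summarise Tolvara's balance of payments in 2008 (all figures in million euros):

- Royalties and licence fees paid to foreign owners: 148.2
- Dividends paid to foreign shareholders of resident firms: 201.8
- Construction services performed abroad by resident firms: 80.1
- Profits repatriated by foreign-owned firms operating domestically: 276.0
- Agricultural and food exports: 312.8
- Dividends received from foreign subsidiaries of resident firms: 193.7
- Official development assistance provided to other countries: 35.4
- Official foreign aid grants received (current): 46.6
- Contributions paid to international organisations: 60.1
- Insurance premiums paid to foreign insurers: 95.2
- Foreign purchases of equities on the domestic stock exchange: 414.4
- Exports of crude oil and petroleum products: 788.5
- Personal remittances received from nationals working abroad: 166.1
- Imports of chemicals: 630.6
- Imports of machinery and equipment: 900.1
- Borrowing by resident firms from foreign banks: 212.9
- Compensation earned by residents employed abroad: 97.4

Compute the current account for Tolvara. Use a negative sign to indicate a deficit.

Goods: 788.5 + 312.8 - 900.1 - 630.6 = -429.4
Services: -95.2 + 80.1 - 148.2 = -163.3
Primary income: 97.4 - 276.0 + 193.7 - 201.8 = -186.7
Secondary income: 166.1 - 35.4 + 46.6 - 60.1 = 117.2
Current account = (-429.4) + (-163.3) + (-186.7) + 117.2 = -662.2
(Excluded from the current account — financial account: foreign purchases of equities on the domestic stock exchange 414.4, borrowing by resident firms from foreign banks 212.9.)

-662.2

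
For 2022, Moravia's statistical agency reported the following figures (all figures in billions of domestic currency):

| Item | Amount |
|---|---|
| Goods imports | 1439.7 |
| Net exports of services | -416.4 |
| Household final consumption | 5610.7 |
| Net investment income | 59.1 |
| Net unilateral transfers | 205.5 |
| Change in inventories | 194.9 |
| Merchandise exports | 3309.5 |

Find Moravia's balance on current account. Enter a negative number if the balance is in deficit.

Goods balance = 3309.5 - 1439.7 = 1869.8
Services balance = -416.4
Trade balance (goods + services) = 1869.8 + (-416.4) = 1453.4
Net primary income = 59.1
Net secondary income = 205.5
Current account = 1453.4 + 59.1 + 205.5 = 1718.0

1718.0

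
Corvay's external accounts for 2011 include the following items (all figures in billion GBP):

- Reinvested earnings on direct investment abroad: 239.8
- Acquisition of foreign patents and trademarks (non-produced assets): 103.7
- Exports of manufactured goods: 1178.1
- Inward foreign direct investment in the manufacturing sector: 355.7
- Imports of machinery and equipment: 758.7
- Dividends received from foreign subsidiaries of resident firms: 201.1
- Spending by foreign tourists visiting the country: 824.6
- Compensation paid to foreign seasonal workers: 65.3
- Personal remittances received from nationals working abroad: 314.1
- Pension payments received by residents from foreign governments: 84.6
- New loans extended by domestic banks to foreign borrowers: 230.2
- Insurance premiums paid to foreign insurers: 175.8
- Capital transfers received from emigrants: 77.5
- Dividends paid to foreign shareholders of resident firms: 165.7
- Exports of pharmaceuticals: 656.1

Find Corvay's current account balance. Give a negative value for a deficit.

2332.9

Goods: -758.7 + 656.1 + 1178.1 = 1075.5
Services: 824.6 - 175.8 = 648.8
Primary income: -165.7 + 201.1 - 65.3 + 239.8 = 209.9
Secondary income: 314.1 + 84.6 = 398.7
Current account = 1075.5 + 648.8 + 209.9 + 398.7 = 2332.9
(Excluded from the current account — capital account: acquisition of foreign patents and trademarks (non-produced assets) 103.7, capital transfers received from emigrants 77.5; financial account: inward foreign direct investment in the manufacturing sector 355.7, new loans extended by domestic banks to foreign borrowers 230.2.)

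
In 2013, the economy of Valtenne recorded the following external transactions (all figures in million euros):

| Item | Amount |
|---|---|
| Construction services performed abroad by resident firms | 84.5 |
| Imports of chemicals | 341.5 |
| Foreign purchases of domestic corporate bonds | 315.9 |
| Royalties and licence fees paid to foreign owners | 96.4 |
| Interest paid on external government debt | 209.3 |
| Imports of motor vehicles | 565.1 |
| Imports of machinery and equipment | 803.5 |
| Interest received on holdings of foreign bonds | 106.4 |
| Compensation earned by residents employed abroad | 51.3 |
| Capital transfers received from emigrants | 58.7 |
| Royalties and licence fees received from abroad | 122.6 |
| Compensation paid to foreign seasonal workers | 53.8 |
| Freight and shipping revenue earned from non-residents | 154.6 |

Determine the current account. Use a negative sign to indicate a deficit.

Goods: -565.1 - 803.5 - 341.5 = -1710.1
Services: 154.6 + 84.5 + 122.6 - 96.4 = 265.3
Primary income: 51.3 + 106.4 - 53.8 - 209.3 = -105.4
Current account = (-1710.1) + 265.3 + (-105.4) = -1550.2
(Excluded from the current account — financial account: foreign purchases of domestic corporate bonds 315.9; capital account: capital transfers received from emigrants 58.7.)

-1550.2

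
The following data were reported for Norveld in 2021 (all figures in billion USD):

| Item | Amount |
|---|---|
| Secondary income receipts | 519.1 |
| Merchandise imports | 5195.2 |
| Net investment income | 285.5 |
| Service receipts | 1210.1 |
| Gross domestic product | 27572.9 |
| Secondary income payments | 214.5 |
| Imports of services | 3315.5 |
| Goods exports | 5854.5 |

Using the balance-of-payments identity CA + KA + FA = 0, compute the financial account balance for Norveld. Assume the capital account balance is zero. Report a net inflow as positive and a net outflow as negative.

Goods balance = 5854.5 - 5195.2 = 659.3
Services balance = 1210.1 - 3315.5 = -2105.4
Trade balance (goods + services) = 659.3 + (-2105.4) = -1446.1
Net primary income = 285.5
Net secondary income = 519.1 - 214.5 = 304.6
Current account = -1446.1 + 285.5 + 304.6 = -856.0
Financial account = -(-856.0) = 856.0

856.0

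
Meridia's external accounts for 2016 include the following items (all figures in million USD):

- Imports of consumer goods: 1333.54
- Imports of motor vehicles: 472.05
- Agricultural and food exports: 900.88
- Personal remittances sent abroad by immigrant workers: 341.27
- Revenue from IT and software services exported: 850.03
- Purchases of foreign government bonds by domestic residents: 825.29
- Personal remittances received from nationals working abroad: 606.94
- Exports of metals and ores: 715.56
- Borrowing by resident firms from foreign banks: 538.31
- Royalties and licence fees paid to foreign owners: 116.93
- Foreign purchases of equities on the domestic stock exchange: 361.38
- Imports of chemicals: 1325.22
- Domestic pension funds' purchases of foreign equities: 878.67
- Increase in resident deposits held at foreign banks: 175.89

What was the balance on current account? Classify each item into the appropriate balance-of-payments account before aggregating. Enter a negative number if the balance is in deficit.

-515.60

Goods: -472.05 + 900.88 - 1333.54 + 715.56 - 1325.22 = -1514.37
Services: 850.03 - 116.93 = 733.10
Secondary income: -341.27 + 606.94 = 265.67
Current account = (-1514.37) + 733.10 + 265.67 = -515.60
(Excluded from the current account — financial account: purchases of foreign government bonds by domestic residents 825.29, borrowing by resident firms from foreign banks 538.31, foreign purchases of equities on the domestic stock exchange 361.38, domestic pension funds' purchases of foreign equities 878.67, increase in resident deposits held at foreign banks 175.89.)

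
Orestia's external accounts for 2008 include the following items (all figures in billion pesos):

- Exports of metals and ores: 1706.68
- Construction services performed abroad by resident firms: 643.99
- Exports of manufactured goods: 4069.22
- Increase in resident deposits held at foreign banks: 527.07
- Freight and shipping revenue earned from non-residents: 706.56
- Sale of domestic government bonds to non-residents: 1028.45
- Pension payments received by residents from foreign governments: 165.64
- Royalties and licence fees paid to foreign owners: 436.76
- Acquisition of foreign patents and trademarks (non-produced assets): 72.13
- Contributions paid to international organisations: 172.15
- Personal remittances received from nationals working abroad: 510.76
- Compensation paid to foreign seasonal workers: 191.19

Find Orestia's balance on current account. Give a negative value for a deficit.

7002.75

Goods: 1706.68 + 4069.22 = 5775.90
Services: -436.76 + 706.56 + 643.99 = 913.79
Primary income: -191.19
Secondary income: 510.76 - 172.15 + 165.64 = 504.25
Current account = 5775.90 + 913.79 + (-191.19) + 504.25 = 7002.75
(Excluded from the current account — financial account: increase in resident deposits held at foreign banks 527.07, sale of domestic government bonds to non-residents 1028.45; capital account: acquisition of foreign patents and trademarks (non-produced assets) 72.13.)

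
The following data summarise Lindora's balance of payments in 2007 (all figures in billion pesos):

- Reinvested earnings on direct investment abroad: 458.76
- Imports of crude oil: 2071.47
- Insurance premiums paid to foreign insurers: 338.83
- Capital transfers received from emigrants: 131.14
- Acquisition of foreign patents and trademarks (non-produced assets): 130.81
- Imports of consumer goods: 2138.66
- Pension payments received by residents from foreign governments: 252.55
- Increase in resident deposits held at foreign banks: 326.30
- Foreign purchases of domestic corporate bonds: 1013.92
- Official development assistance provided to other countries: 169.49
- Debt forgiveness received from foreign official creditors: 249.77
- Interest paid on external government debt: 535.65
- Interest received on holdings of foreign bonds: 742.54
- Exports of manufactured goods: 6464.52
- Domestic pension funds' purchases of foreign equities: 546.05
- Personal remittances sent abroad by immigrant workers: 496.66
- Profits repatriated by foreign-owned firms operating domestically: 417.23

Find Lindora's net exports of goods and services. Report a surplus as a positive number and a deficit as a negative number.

Goods: -2071.47 - 2138.66 + 6464.52 = 2254.39
Services: -338.83
Trade balance = 2254.39 + (-338.83) = 1915.56
(Excluded from the trade balance — primary income: reinvested earnings on direct investment abroad 458.76, interest paid on external government debt 535.65, interest received on holdings of foreign bonds 742.54, profits repatriated by foreign-owned firms operating domestically 417.23; capital account: capital transfers received from emigrants 131.14, acquisition of foreign patents and trademarks (non-produced assets) 130.81, debt forgiveness received from foreign official creditors 249.77; secondary income: pension payments received by residents from foreign governments 252.55, official development assistance provided to other countries 169.49, personal remittances sent abroad by immigrant workers 496.66; financial account: increase in resident deposits held at foreign banks 326.30, foreign purchases of domestic corporate bonds 1013.92, domestic pension funds' purchases of foreign equities 546.05.)

1915.56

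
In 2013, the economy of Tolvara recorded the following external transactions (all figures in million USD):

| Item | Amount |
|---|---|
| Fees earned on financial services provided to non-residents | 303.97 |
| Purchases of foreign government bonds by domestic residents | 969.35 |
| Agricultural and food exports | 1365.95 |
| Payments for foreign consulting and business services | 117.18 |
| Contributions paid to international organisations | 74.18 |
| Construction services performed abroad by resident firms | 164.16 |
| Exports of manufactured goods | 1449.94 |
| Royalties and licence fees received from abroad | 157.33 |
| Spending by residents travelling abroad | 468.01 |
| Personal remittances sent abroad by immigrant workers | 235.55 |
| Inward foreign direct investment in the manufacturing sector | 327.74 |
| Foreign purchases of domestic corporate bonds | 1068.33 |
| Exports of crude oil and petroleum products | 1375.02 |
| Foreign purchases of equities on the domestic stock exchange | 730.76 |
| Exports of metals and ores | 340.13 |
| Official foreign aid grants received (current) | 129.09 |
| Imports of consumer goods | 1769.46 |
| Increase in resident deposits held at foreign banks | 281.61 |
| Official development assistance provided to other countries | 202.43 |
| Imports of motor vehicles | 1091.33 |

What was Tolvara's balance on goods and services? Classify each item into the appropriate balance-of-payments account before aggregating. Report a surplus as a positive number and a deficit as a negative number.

Goods: 1449.94 + 1365.95 - 1091.33 - 1769.46 + 340.13 + 1375.02 = 1670.25
Services: -468.01 + 157.33 + 303.97 - 117.18 + 164.16 = 40.27
Trade balance = 1670.25 + 40.27 = 1710.52
(Excluded from the trade balance — financial account: purchases of foreign government bonds by domestic residents 969.35, inward foreign direct investment in the manufacturing sector 327.74, foreign purchases of domestic corporate bonds 1068.33, foreign purchases of equities on the domestic stock exchange 730.76, increase in resident deposits held at foreign banks 281.61; secondary income: contributions paid to international organisations 74.18, personal remittances sent abroad by immigrant workers 235.55, official foreign aid grants received (current) 129.09, official development assistance provided to other countries 202.43.)

1710.52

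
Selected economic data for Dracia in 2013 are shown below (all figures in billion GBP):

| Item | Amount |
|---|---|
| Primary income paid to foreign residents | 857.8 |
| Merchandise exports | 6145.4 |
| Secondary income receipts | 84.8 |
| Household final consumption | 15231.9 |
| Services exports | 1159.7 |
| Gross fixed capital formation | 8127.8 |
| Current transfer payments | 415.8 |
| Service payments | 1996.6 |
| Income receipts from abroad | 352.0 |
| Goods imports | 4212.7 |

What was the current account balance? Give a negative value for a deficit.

Goods balance = 6145.4 - 4212.7 = 1932.7
Services balance = 1159.7 - 1996.6 = -836.9
Trade balance (goods + services) = 1932.7 + (-836.9) = 1095.8
Net primary income = 352.0 - 857.8 = -505.8
Net secondary income = 84.8 - 415.8 = -331.0
Current account = 1095.8 + (-505.8) + (-331.0) = 259.0

259.0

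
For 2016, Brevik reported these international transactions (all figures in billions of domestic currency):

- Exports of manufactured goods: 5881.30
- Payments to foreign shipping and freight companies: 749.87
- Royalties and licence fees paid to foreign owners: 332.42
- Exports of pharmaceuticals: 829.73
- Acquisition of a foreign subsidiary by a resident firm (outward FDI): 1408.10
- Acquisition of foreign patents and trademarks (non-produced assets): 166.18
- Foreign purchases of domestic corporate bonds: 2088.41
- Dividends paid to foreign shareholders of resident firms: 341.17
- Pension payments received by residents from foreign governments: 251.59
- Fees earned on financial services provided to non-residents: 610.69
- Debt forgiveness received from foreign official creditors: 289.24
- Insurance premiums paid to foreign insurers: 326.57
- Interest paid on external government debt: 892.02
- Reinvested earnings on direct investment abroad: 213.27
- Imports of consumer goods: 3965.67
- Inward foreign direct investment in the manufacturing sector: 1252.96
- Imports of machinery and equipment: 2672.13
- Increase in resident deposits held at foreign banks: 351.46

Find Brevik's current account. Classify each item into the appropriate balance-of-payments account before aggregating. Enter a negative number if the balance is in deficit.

Goods: -2672.13 + 829.73 + 5881.30 - 3965.67 = 73.23
Services: 610.69 - 749.87 - 326.57 - 332.42 = -798.17
Primary income: -341.17 + 213.27 - 892.02 = -1019.92
Secondary income: 251.59
Current account = 73.23 + (-798.17) + (-1019.92) + 251.59 = -1493.27
(Excluded from the current account — financial account: acquisition of a foreign subsidiary by a resident firm (outward FDI) 1408.10, foreign purchases of domestic corporate bonds 2088.41, inward foreign direct investment in the manufacturing sector 1252.96, increase in resident deposits held at foreign banks 351.46; capital account: acquisition of foreign patents and trademarks (non-produced assets) 166.18, debt forgiveness received from foreign official creditors 289.24.)

-1493.27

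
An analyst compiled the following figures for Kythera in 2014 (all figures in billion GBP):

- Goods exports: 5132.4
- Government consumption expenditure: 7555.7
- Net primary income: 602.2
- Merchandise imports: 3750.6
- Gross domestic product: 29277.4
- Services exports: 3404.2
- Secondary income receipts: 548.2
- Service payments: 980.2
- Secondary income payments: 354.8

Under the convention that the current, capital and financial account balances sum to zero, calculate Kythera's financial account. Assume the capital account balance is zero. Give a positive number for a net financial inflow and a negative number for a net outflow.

-4601.4

Goods balance = 5132.4 - 3750.6 = 1381.8
Services balance = 3404.2 - 980.2 = 2424.0
Trade balance (goods + services) = 1381.8 + 2424.0 = 3805.8
Net primary income = 602.2
Net secondary income = 548.2 - 354.8 = 193.4
Current account = 3805.8 + 602.2 + 193.4 = 4601.4
Financial account = -(4601.4) = -4601.4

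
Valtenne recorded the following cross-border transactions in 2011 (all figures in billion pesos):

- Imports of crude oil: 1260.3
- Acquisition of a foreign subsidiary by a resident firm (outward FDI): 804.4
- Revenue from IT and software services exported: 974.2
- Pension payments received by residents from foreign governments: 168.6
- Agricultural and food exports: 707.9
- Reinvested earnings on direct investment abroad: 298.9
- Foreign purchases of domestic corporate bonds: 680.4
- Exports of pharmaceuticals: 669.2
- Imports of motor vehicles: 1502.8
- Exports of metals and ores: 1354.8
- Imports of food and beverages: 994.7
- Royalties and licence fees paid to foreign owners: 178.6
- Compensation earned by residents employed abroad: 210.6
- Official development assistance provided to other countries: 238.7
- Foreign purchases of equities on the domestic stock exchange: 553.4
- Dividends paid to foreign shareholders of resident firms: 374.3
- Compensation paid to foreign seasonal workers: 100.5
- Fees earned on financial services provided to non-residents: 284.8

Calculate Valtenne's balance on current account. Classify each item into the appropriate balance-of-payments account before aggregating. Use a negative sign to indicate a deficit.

19.1

Goods: 1354.8 - 994.7 + 707.9 - 1260.3 - 1502.8 + 669.2 = -1025.9
Services: 974.2 - 178.6 + 284.8 = 1080.4
Primary income: 210.6 + 298.9 - 100.5 - 374.3 = 34.7
Secondary income: 168.6 - 238.7 = -70.1
Current account = (-1025.9) + 1080.4 + 34.7 + (-70.1) = 19.1
(Excluded from the current account — financial account: acquisition of a foreign subsidiary by a resident firm (outward FDI) 804.4, foreign purchases of domestic corporate bonds 680.4, foreign purchases of equities on the domestic stock exchange 553.4.)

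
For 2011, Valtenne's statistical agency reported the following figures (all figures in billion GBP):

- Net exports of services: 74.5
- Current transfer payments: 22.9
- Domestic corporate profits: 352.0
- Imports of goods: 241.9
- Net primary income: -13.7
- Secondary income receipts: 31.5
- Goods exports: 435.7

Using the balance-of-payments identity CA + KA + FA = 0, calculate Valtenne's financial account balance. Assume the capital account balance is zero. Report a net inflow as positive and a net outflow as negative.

Goods balance = 435.7 - 241.9 = 193.8
Services balance = 74.5
Trade balance (goods + services) = 193.8 + 74.5 = 268.3
Net primary income = -13.7
Net secondary income = 31.5 - 22.9 = 8.6
Current account = 268.3 + (-13.7) + 8.6 = 263.2
Financial account = -(263.2) = -263.2

-263.2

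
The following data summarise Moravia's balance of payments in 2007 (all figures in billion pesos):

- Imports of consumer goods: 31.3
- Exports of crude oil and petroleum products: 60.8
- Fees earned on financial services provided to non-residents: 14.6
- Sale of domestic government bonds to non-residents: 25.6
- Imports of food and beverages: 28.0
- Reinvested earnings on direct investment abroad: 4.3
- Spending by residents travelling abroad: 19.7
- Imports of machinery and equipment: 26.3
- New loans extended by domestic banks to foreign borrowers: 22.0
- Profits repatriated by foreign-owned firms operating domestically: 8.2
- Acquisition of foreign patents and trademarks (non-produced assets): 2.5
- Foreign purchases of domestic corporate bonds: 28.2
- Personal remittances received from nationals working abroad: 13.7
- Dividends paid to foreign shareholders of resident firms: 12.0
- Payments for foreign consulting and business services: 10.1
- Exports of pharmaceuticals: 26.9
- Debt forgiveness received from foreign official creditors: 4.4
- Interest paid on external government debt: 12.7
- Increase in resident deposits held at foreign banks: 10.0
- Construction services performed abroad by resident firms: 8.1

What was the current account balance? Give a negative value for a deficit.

Goods: 26.9 + 60.8 - 31.3 - 28.0 - 26.3 = 2.1
Services: 8.1 - 10.1 + 14.6 - 19.7 = -7.1
Primary income: 4.3 - 12.0 - 12.7 - 8.2 = -28.6
Secondary income: 13.7
Current account = 2.1 + (-7.1) + (-28.6) + 13.7 = -19.9
(Excluded from the current account — financial account: sale of domestic government bonds to non-residents 25.6, new loans extended by domestic banks to foreign borrowers 22.0, foreign purchases of domestic corporate bonds 28.2, increase in resident deposits held at foreign banks 10.0; capital account: acquisition of foreign patents and trademarks (non-produced assets) 2.5, debt forgiveness received from foreign official creditors 4.4.)

-19.9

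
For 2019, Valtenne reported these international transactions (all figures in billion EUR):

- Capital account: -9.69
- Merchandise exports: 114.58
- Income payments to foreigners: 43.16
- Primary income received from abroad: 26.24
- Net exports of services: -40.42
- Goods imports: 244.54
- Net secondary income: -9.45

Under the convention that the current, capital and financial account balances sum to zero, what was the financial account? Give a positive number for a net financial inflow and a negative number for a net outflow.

Goods balance = 114.58 - 244.54 = -129.96
Services balance = -40.42
Trade balance (goods + services) = -129.96 + (-40.42) = -170.38
Net primary income = 26.24 - 43.16 = -16.92
Net secondary income = -9.45
Current account = -170.38 + (-16.92) + (-9.45) = -196.75
Financial account = -(-196.75 + (-9.69)) = 206.44

206.44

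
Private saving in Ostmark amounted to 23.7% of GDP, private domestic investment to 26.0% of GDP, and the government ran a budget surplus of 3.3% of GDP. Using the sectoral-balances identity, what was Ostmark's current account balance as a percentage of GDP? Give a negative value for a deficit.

By the sectoral-balances identity, CA = (S_private - I) + (T - G).
Private balance = 23.7 - 26.0 = -2.3
Government balance (T - G) = 3.3
CA = -2.3 + 3.3 = 1.0

1.0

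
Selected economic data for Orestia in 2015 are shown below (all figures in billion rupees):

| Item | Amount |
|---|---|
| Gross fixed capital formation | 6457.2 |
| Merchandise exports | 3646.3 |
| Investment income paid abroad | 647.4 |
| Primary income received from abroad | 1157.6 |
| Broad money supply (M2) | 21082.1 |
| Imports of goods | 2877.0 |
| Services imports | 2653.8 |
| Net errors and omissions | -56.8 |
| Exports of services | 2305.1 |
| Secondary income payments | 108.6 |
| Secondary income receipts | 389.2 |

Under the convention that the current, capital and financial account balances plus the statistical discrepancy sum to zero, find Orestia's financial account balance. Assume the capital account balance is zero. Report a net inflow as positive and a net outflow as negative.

Goods balance = 3646.3 - 2877.0 = 769.3
Services balance = 2305.1 - 2653.8 = -348.7
Trade balance (goods + services) = 769.3 + (-348.7) = 420.6
Net primary income = 1157.6 - 647.4 = 510.2
Net secondary income = 389.2 - 108.6 = 280.6
Current account = 420.6 + 510.2 + 280.6 = 1211.4
Financial account = -(1211.4 + (-56.8)) = -1154.6

-1154.6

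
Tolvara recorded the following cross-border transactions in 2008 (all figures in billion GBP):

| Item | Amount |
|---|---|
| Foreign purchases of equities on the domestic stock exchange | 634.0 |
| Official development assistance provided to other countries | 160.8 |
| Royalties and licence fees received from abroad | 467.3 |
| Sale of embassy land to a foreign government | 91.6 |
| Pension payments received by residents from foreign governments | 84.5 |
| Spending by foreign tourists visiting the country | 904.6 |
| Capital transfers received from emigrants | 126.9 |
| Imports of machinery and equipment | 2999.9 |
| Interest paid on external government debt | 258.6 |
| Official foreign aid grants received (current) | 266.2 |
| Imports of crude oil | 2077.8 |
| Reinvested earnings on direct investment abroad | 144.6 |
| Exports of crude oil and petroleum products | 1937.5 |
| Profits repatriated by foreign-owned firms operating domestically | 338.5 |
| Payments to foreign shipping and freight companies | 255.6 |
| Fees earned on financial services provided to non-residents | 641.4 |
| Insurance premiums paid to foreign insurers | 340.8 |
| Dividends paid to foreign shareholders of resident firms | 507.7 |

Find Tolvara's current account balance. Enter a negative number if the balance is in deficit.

-2493.6

Goods: -2999.9 + 1937.5 - 2077.8 = -3140.2
Services: -340.8 - 255.6 + 467.3 + 904.6 + 641.4 = 1416.9
Primary income: 144.6 - 338.5 - 258.6 - 507.7 = -960.2
Secondary income: -160.8 + 266.2 + 84.5 = 189.9
Current account = (-3140.2) + 1416.9 + (-960.2) + 189.9 = -2493.6
(Excluded from the current account — financial account: foreign purchases of equities on the domestic stock exchange 634.0; capital account: sale of embassy land to a foreign government 91.6, capital transfers received from emigrants 126.9.)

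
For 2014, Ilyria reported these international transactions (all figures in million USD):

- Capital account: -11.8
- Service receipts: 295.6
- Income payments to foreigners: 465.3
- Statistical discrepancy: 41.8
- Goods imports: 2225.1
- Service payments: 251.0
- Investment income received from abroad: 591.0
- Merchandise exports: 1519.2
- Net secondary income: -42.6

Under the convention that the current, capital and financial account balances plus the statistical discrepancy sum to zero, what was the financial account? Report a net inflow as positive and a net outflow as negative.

Goods balance = 1519.2 - 2225.1 = -705.9
Services balance = 295.6 - 251.0 = 44.6
Trade balance (goods + services) = -705.9 + 44.6 = -661.3
Net primary income = 591.0 - 465.3 = 125.7
Net secondary income = -42.6
Current account = -661.3 + 125.7 + (-42.6) = -578.2
Financial account = -(-578.2 + (-11.8) + 41.8) = 548.2

548.2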